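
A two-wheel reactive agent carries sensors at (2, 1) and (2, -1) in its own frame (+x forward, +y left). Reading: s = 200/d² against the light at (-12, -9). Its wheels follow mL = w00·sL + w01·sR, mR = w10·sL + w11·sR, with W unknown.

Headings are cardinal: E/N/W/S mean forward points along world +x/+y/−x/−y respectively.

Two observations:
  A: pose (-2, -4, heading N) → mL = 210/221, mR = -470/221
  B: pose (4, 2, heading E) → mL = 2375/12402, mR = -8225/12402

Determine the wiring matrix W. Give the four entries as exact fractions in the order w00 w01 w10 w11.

1 -1/2 -1 -1/2

obs A: pose=(-2,-4,N) → sL=20/13, sR=20/17, mL=210/221, mR=-470/221
obs B: pose=(4,2,E) → sL=50/117, sR=25/53, mL=2375/12402, mR=-8225/12402
sensor matrix S = [[20/13, 20/17], [50/117, 25/53]]; det S = 23500/105417
solve [mL_A; mL_B] = S·[w00; w01] and [mR_A; mR_B] = S·[w10; w11]:
  w00 = 1, w01 = -1/2, w10 = -1, w11 = -1/2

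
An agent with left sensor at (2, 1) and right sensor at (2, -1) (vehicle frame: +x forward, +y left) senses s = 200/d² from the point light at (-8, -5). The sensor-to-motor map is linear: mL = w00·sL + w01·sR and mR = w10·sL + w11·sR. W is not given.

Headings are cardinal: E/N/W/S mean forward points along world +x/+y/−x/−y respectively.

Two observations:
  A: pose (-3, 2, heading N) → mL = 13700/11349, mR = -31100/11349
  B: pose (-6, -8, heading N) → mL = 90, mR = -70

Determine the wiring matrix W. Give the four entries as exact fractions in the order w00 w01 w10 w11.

1 -1/2 -1/2 -1

obs A: pose=(-3,2,N) → sL=200/97, sR=200/117, mL=13700/11349, mR=-31100/11349
obs B: pose=(-6,-8,N) → sL=100, sR=20, mL=90, mR=-70
sensor matrix S = [[200/97, 200/117], [100, 20]]; det S = -1472000/11349
solve [mL_A; mL_B] = S·[w00; w01] and [mR_A; mR_B] = S·[w10; w11]:
  w00 = 1, w01 = -1/2, w10 = -1/2, w11 = -1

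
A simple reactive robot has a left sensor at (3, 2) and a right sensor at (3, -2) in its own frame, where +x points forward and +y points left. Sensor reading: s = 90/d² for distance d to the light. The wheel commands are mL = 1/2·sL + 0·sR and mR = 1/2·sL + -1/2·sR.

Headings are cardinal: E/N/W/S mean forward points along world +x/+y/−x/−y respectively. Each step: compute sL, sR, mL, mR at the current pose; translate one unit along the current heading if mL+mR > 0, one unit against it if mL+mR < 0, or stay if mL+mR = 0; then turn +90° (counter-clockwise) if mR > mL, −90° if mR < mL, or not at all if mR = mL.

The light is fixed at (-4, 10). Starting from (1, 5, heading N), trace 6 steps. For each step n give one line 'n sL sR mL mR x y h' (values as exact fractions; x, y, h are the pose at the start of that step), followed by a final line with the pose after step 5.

n=0: pose=(1,5,N); sL=90/13, sR=90/53; mL=45/13, mR=1800/689; mL+mR=4185/689 → advance +1; mR−mL=-45/53 → turn -1·90°
n=1: pose=(1,6,E); sL=45/34, sR=9/10; mL=45/68, mR=18/85; mL+mR=297/340 → advance +1; mR−mL=-9/20 → turn -1·90°
n=2: pose=(2,6,S); sL=90/113, sR=18/13; mL=45/113, mR=-432/1469; mL+mR=153/1469 → advance +1; mR−mL=-9/13 → turn -1·90°
n=3: pose=(2,5,W); sL=45/29, sR=5; mL=45/58, mR=-50/29; mL+mR=-55/58 → advance -1; mR−mL=-5/2 → turn -1·90°
n=4: pose=(3,5,N); sL=90/29, sR=18/17; mL=45/29, mR=504/493; mL+mR=1269/493 → advance +1; mR−mL=-9/17 → turn -1·90°
n=5: pose=(3,6,E); sL=45/52, sR=45/68; mL=45/104, mR=45/442; mL+mR=945/1768 → advance +1; mR−mL=-45/136 → turn -1·90°

0 90/13 90/53 45/13 1800/689 1 5 N
1 45/34 9/10 45/68 18/85 1 6 E
2 90/113 18/13 45/113 -432/1469 2 6 S
3 45/29 5 45/58 -50/29 2 5 W
4 90/29 18/17 45/29 504/493 3 5 N
5 45/52 45/68 45/104 45/442 3 6 E
final 4 6 S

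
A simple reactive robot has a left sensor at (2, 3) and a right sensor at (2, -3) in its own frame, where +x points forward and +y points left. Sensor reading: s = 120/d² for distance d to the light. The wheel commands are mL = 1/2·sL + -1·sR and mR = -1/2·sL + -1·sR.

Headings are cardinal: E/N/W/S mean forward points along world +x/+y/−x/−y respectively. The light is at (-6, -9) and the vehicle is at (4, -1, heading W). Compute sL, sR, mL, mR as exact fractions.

120/89 24/37 84/3293 -4356/3293

left sensor world pos  = (2, -4); dL² = 89
right sensor world pos = (2, 2); dR² = 185
sL = 120/89 = 120/89
sR = 120/185 = 24/37
mL = 1/2·sL + -1·sR = 84/3293
mR = -1/2·sL + -1·sR = -4356/3293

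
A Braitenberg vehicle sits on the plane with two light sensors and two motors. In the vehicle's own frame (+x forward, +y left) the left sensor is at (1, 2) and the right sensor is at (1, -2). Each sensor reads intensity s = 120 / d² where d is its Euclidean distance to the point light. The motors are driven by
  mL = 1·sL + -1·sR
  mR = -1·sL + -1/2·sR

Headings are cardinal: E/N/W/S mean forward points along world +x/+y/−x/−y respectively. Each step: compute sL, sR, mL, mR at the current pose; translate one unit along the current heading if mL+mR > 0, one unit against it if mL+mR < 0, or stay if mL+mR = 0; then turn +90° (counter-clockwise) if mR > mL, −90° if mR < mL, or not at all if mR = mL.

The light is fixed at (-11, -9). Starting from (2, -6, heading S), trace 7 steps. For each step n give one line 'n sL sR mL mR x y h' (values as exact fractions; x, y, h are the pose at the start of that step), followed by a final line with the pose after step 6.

n=0: pose=(2,-6,S); sL=120/229, sR=24/25; mL=-2496/5725, mR=-5748/5725; mL+mR=-36/25 → advance -1; mR−mL=-3252/5725 → turn -1·90°
n=1: pose=(2,-5,W); sL=30/37, sR=2/3; mL=16/111, mR=-127/111; mL+mR=-1 → advance -1; mR−mL=-143/111 → turn -1·90°
n=2: pose=(3,-5,N); sL=120/169, sR=120/281; mL=13440/47489, mR=-43860/47489; mL+mR=-180/281 → advance -1; mR−mL=-57300/47489 → turn -1·90°
n=3: pose=(3,-6,E); sL=12/25, sR=60/113; mL=-144/2825, mR=-2106/2825; mL+mR=-90/113 → advance -1; mR−mL=-1962/2825 → turn -1·90°
n=4: pose=(2,-6,S); sL=120/229, sR=24/25; mL=-2496/5725, mR=-5748/5725; mL+mR=-36/25 → advance -1; mR−mL=-3252/5725 → turn -1·90°
n=5: pose=(2,-5,W); sL=30/37, sR=2/3; mL=16/111, mR=-127/111; mL+mR=-1 → advance -1; mR−mL=-143/111 → turn -1·90°
n=6: pose=(3,-5,N); sL=120/169, sR=120/281; mL=13440/47489, mR=-43860/47489; mL+mR=-180/281 → advance -1; mR−mL=-57300/47489 → turn -1·90°

0 120/229 24/25 -2496/5725 -5748/5725 2 -6 S
1 30/37 2/3 16/111 -127/111 2 -5 W
2 120/169 120/281 13440/47489 -43860/47489 3 -5 N
3 12/25 60/113 -144/2825 -2106/2825 3 -6 E
4 120/229 24/25 -2496/5725 -5748/5725 2 -6 S
5 30/37 2/3 16/111 -127/111 2 -5 W
6 120/169 120/281 13440/47489 -43860/47489 3 -5 N
final 3 -6 E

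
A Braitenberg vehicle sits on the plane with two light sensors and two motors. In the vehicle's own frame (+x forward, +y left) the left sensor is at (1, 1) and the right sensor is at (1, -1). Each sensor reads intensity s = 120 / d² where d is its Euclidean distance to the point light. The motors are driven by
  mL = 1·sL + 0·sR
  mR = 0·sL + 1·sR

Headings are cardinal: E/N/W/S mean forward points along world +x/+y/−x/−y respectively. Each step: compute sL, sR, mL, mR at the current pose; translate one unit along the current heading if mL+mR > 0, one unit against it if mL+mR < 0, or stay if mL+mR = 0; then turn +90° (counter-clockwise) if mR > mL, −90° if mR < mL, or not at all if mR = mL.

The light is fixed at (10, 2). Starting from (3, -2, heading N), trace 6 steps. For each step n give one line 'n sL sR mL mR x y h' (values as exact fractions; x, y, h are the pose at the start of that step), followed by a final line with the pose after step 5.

n=0: pose=(3,-2,N); sL=120/73, sR=8/3; mL=120/73, mR=8/3; mL+mR=944/219 → advance +1; mR−mL=224/219 → turn +1·90°
n=1: pose=(3,-1,W); sL=3/2, sR=30/17; mL=3/2, mR=30/17; mL+mR=111/34 → advance +1; mR−mL=9/34 → turn +1·90°
n=2: pose=(2,-1,S); sL=24/13, sR=120/97; mL=24/13, mR=120/97; mL+mR=3888/1261 → advance +1; mR−mL=-768/1261 → turn -1·90°
n=3: pose=(2,-2,W); sL=60/53, sR=4/3; mL=60/53, mR=4/3; mL+mR=392/159 → advance +1; mR−mL=32/159 → turn +1·90°
n=4: pose=(1,-2,S); sL=120/89, sR=24/25; mL=120/89, mR=24/25; mL+mR=5136/2225 → advance +1; mR−mL=-864/2225 → turn -1·90°
n=5: pose=(1,-3,W); sL=15/17, sR=30/29; mL=15/17, mR=30/29; mL+mR=945/493 → advance +1; mR−mL=75/493 → turn +1·90°

0 120/73 8/3 120/73 8/3 3 -2 N
1 3/2 30/17 3/2 30/17 3 -1 W
2 24/13 120/97 24/13 120/97 2 -1 S
3 60/53 4/3 60/53 4/3 2 -2 W
4 120/89 24/25 120/89 24/25 1 -2 S
5 15/17 30/29 15/17 30/29 1 -3 W
final 0 -3 S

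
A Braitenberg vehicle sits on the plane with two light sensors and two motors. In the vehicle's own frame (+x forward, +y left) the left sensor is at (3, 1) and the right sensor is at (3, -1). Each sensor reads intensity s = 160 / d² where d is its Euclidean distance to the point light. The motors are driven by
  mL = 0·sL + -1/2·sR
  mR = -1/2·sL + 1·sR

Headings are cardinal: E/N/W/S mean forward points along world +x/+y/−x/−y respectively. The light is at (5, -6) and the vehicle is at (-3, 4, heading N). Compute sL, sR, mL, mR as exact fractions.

left sensor world pos  = (-4, 7); dL² = 250
right sensor world pos = (-2, 7); dR² = 218
sL = 160/250 = 16/25
sR = 160/218 = 80/109
mL = 0·sL + -1/2·sR = -40/109
mR = -1/2·sL + 1·sR = 1128/2725

16/25 80/109 -40/109 1128/2725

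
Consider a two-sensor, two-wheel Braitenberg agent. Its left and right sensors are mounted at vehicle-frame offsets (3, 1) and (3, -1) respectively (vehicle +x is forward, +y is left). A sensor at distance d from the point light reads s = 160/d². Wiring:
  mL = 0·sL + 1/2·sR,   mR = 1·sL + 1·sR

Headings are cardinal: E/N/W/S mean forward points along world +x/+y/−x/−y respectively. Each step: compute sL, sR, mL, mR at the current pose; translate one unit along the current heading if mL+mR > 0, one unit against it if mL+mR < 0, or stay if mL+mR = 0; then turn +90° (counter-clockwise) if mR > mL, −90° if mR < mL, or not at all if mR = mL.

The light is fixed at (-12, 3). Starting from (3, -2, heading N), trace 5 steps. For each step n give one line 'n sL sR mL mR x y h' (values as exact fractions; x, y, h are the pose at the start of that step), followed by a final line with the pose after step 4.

n=0: pose=(3,-2,N); sL=4/5, sR=8/13; mL=4/13, mR=92/65; mL+mR=112/65 → advance +1; mR−mL=72/65 → turn +1·90°
n=1: pose=(3,-1,W); sL=160/169, sR=160/153; mL=80/153, mR=51520/25857; mL+mR=21680/8619 → advance +1; mR−mL=38000/25857 → turn +1·90°
n=2: pose=(2,-1,S); sL=80/137, sR=80/109; mL=40/109, mR=19680/14933; mL+mR=25160/14933 → advance +1; mR−mL=14200/14933 → turn +1·90°
n=3: pose=(2,-2,E); sL=32/61, sR=32/65; mL=16/65, mR=4032/3965; mL+mR=5008/3965 → advance +1; mR−mL=3056/3965 → turn +1·90°
n=4: pose=(3,-2,N); sL=4/5, sR=8/13; mL=4/13, mR=92/65; mL+mR=112/65 → advance +1; mR−mL=72/65 → turn +1·90°

0 4/5 8/13 4/13 92/65 3 -2 N
1 160/169 160/153 80/153 51520/25857 3 -1 W
2 80/137 80/109 40/109 19680/14933 2 -1 S
3 32/61 32/65 16/65 4032/3965 2 -2 E
4 4/5 8/13 4/13 92/65 3 -2 N
final 3 -1 W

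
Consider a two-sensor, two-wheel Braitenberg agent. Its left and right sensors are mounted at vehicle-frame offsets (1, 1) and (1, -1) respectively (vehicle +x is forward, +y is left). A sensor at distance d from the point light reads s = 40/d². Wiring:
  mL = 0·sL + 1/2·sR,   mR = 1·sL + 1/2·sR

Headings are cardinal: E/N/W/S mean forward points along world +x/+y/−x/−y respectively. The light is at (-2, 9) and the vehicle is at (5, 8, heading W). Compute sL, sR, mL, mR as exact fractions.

left sensor world pos  = (4, 7); dL² = 40
right sensor world pos = (4, 9); dR² = 36
sL = 40/40 = 1
sR = 40/36 = 10/9
mL = 0·sL + 1/2·sR = 5/9
mR = 1·sL + 1/2·sR = 14/9

1 10/9 5/9 14/9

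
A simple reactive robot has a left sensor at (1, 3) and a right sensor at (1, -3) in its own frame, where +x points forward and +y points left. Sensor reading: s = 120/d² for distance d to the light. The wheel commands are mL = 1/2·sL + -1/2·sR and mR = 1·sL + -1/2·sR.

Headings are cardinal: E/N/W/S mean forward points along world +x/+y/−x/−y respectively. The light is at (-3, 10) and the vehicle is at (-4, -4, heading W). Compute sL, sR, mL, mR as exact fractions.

120/293 24/25 -2016/7325 -516/7325

left sensor world pos  = (-5, -7); dL² = 293
right sensor world pos = (-5, -1); dR² = 125
sL = 120/293 = 120/293
sR = 120/125 = 24/25
mL = 1/2·sL + -1/2·sR = -2016/7325
mR = 1·sL + -1/2·sR = -516/7325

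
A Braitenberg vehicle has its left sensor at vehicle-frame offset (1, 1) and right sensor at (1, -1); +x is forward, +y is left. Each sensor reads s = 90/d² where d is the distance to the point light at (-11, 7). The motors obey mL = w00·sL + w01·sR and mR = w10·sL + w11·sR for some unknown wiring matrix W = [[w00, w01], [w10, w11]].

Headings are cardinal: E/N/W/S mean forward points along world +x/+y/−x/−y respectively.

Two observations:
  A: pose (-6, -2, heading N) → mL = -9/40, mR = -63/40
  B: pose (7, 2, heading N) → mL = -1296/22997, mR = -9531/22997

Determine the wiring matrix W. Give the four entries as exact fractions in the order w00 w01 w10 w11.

obs A: pose=(-6,-2,N) → sL=9/8, sR=9/10, mL=-9/40, mR=-63/40
obs B: pose=(7,2,N) → sL=18/61, sR=90/377, mL=-1296/22997, mR=-9531/22997
sensor matrix S = [[9/8, 9/10], [18/61, 90/377]]; det S = 1377/459940
solve [mL_A; mL_B] = S·[w00; w01] and [mR_A; mR_B] = S·[w10; w11]:
  w00 = -1, w01 = 1, w10 = -1, w11 = -1/2

-1 1 -1 -1/2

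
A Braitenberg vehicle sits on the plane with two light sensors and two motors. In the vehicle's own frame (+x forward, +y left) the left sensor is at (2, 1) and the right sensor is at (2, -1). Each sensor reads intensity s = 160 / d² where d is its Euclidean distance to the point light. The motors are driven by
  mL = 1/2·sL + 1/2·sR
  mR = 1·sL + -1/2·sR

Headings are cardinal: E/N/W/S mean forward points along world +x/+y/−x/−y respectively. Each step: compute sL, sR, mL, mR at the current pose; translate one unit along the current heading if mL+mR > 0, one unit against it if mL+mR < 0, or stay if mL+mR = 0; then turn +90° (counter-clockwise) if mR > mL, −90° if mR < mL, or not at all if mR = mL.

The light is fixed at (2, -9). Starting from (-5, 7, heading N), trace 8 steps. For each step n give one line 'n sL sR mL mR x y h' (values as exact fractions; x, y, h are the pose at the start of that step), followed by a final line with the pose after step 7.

n=0: pose=(-5,7,N); sL=40/97, sR=4/9; mL=374/873, mR=166/873; mL+mR=60/97 → advance +1; mR−mL=-208/873 → turn -1·90°
n=1: pose=(-5,8,E); sL=160/349, sR=160/281; mL=50400/98069, mR=17040/98069; mL+mR=240/349 → advance +1; mR−mL=-33360/98069 → turn -1·90°
n=2: pose=(-4,8,S); sL=16/25, sR=80/137; mL=2096/3425, mR=1192/3425; mL+mR=24/25 → advance +1; mR−mL=-904/3425 → turn -1·90°
n=3: pose=(-4,7,W); sL=160/289, sR=160/353; mL=51360/102017, mR=33360/102017; mL+mR=240/289 → advance +1; mR−mL=-18000/102017 → turn -1·90°
n=4: pose=(-5,7,N); sL=40/97, sR=4/9; mL=374/873, mR=166/873; mL+mR=60/97 → advance +1; mR−mL=-208/873 → turn -1·90°
n=5: pose=(-5,8,E); sL=160/349, sR=160/281; mL=50400/98069, mR=17040/98069; mL+mR=240/349 → advance +1; mR−mL=-33360/98069 → turn -1·90°
n=6: pose=(-4,8,S); sL=16/25, sR=80/137; mL=2096/3425, mR=1192/3425; mL+mR=24/25 → advance +1; mR−mL=-904/3425 → turn -1·90°
n=7: pose=(-4,7,W); sL=160/289, sR=160/353; mL=51360/102017, mR=33360/102017; mL+mR=240/289 → advance +1; mR−mL=-18000/102017 → turn -1·90°

0 40/97 4/9 374/873 166/873 -5 7 N
1 160/349 160/281 50400/98069 17040/98069 -5 8 E
2 16/25 80/137 2096/3425 1192/3425 -4 8 S
3 160/289 160/353 51360/102017 33360/102017 -4 7 W
4 40/97 4/9 374/873 166/873 -5 7 N
5 160/349 160/281 50400/98069 17040/98069 -5 8 E
6 16/25 80/137 2096/3425 1192/3425 -4 8 S
7 160/289 160/353 51360/102017 33360/102017 -4 7 W
final -5 7 N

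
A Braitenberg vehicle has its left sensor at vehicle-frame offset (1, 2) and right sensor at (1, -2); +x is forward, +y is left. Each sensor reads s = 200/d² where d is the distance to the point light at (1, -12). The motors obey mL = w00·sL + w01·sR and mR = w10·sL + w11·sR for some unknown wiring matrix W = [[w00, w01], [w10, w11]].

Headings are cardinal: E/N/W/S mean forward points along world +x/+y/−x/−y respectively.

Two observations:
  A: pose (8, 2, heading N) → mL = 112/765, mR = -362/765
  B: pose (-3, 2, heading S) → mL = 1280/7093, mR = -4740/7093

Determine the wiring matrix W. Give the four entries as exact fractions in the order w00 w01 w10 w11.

obs A: pose=(8,2,N) → sL=4/5, sR=100/153, mL=112/765, mR=-362/765
obs B: pose=(-3,2,S) → sL=200/173, sR=40/41, mL=1280/7093, mR=-4740/7093
sensor matrix S = [[4/5, 100/153], [200/173, 40/41]]; det S = 27008/1085229
solve [mL_A; mL_B] = S·[w00; w01] and [mR_A; mR_B] = S·[w10; w11]:
  w00 = 1, w01 = -1, w10 = -1, w11 = 1/2

1 -1 -1 1/2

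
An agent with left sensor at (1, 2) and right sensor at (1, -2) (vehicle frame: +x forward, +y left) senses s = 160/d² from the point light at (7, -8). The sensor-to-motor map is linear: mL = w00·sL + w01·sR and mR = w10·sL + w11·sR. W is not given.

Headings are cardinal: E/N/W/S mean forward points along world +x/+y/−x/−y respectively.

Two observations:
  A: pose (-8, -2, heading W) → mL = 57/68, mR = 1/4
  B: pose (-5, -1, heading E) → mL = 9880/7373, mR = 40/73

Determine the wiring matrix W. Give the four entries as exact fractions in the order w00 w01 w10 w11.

1 1/2 0 1/2

obs A: pose=(-8,-2,W) → sL=10/17, sR=1/2, mL=57/68, mR=1/4
obs B: pose=(-5,-1,E) → sL=80/101, sR=80/73, mL=9880/7373, mR=40/73
sensor matrix S = [[10/17, 1/2], [80/101, 80/73]]; det S = 31160/125341
solve [mL_A; mL_B] = S·[w00; w01] and [mR_A; mR_B] = S·[w10; w11]:
  w00 = 1, w01 = 1/2, w10 = 0, w11 = 1/2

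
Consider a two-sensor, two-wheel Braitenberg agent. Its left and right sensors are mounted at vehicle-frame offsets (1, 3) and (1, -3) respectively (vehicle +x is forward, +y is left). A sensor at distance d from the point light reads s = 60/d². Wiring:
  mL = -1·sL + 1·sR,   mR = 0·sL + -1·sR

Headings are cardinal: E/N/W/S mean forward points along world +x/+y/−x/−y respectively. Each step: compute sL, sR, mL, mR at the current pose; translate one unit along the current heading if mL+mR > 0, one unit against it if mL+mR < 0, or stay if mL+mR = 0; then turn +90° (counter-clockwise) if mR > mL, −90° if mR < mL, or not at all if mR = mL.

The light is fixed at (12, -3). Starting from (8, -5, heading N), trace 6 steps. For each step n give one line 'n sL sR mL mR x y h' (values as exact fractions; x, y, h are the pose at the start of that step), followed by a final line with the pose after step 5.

n=0: pose=(8,-5,N); sL=6/5, sR=30; mL=144/5, mR=-30; mL+mR=-6/5 → advance -1; mR−mL=-294/5 → turn -1·90°
n=1: pose=(8,-6,E); sL=20/3, sR=4/3; mL=-16/3, mR=-4/3; mL+mR=-20/3 → advance -1; mR−mL=4 → turn +1·90°
n=2: pose=(7,-6,N); sL=15/17, sR=15/2; mL=225/34, mR=-15/2; mL+mR=-15/17 → advance -1; mR−mL=-240/17 → turn -1·90°
n=3: pose=(7,-7,E); sL=60/17, sR=12/13; mL=-576/221, mR=-12/13; mL+mR=-60/17 → advance -1; mR−mL=372/221 → turn +1·90°
n=4: pose=(6,-7,N); sL=2/3, sR=10/3; mL=8/3, mR=-10/3; mL+mR=-2/3 → advance -1; mR−mL=-6 → turn -1·90°
n=5: pose=(6,-8,E); sL=60/29, sR=60/89; mL=-3600/2581, mR=-60/89; mL+mR=-60/29 → advance -1; mR−mL=1860/2581 → turn +1·90°

0 6/5 30 144/5 -30 8 -5 N
1 20/3 4/3 -16/3 -4/3 8 -6 E
2 15/17 15/2 225/34 -15/2 7 -6 N
3 60/17 12/13 -576/221 -12/13 7 -7 E
4 2/3 10/3 8/3 -10/3 6 -7 N
5 60/29 60/89 -3600/2581 -60/89 6 -8 E
final 5 -8 N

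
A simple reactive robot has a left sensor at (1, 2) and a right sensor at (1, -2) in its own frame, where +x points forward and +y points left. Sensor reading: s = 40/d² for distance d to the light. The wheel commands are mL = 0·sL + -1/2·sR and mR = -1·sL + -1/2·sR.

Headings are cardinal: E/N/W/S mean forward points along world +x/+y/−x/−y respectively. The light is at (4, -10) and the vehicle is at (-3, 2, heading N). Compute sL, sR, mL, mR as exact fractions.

left sensor world pos  = (-5, 3); dL² = 250
right sensor world pos = (-1, 3); dR² = 194
sL = 40/250 = 4/25
sR = 40/194 = 20/97
mL = 0·sL + -1/2·sR = -10/97
mR = -1·sL + -1/2·sR = -638/2425

4/25 20/97 -10/97 -638/2425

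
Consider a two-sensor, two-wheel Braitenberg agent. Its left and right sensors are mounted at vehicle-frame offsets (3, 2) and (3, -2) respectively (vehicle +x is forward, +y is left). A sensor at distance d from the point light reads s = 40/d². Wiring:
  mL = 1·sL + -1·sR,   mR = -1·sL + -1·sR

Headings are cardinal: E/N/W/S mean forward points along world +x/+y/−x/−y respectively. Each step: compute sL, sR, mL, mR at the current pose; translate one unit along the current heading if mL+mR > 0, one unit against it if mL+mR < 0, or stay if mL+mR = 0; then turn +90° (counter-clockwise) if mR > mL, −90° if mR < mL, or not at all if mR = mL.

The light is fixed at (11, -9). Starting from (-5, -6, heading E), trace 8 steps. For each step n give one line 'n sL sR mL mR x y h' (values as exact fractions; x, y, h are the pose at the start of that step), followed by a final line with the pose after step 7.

0 20/97 4/17 -48/1649 -728/1649 -5 -6 E
1 8/45 40/361 1088/16245 -4688/16245 -6 -6 S
2 10/101 10/109 80/11009 -2100/11009 -6 -5 W
3 40/373 8/49 -1024/18277 -4944/18277 -5 -5 N
4 20/97 4/17 -48/1649 -728/1649 -5 -6 E
5 8/45 40/361 1088/16245 -4688/16245 -6 -6 S
6 10/101 10/109 80/11009 -2100/11009 -6 -5 W
7 40/373 8/49 -1024/18277 -4944/18277 -5 -5 N
final -5 -6 E

n=0: pose=(-5,-6,E); sL=20/97, sR=4/17; mL=-48/1649, mR=-728/1649; mL+mR=-8/17 → advance -1; mR−mL=-40/97 → turn -1·90°
n=1: pose=(-6,-6,S); sL=8/45, sR=40/361; mL=1088/16245, mR=-4688/16245; mL+mR=-80/361 → advance -1; mR−mL=-16/45 → turn -1·90°
n=2: pose=(-6,-5,W); sL=10/101, sR=10/109; mL=80/11009, mR=-2100/11009; mL+mR=-20/109 → advance -1; mR−mL=-20/101 → turn -1·90°
n=3: pose=(-5,-5,N); sL=40/373, sR=8/49; mL=-1024/18277, mR=-4944/18277; mL+mR=-16/49 → advance -1; mR−mL=-80/373 → turn -1·90°
n=4: pose=(-5,-6,E); sL=20/97, sR=4/17; mL=-48/1649, mR=-728/1649; mL+mR=-8/17 → advance -1; mR−mL=-40/97 → turn -1·90°
n=5: pose=(-6,-6,S); sL=8/45, sR=40/361; mL=1088/16245, mR=-4688/16245; mL+mR=-80/361 → advance -1; mR−mL=-16/45 → turn -1·90°
n=6: pose=(-6,-5,W); sL=10/101, sR=10/109; mL=80/11009, mR=-2100/11009; mL+mR=-20/109 → advance -1; mR−mL=-20/101 → turn -1·90°
n=7: pose=(-5,-5,N); sL=40/373, sR=8/49; mL=-1024/18277, mR=-4944/18277; mL+mR=-16/49 → advance -1; mR−mL=-80/373 → turn -1·90°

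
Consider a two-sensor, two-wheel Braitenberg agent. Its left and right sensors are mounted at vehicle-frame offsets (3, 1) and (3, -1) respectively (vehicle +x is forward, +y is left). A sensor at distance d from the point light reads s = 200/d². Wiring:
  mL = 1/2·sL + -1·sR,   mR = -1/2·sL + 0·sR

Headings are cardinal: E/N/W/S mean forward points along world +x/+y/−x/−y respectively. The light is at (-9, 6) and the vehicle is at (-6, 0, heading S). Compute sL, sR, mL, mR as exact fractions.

left sensor world pos  = (-5, -3); dL² = 97
right sensor world pos = (-7, -3); dR² = 85
sL = 200/97 = 200/97
sR = 200/85 = 40/17
mL = 1/2·sL + -1·sR = -2180/1649
mR = -1/2·sL + 0·sR = -100/97

200/97 40/17 -2180/1649 -100/97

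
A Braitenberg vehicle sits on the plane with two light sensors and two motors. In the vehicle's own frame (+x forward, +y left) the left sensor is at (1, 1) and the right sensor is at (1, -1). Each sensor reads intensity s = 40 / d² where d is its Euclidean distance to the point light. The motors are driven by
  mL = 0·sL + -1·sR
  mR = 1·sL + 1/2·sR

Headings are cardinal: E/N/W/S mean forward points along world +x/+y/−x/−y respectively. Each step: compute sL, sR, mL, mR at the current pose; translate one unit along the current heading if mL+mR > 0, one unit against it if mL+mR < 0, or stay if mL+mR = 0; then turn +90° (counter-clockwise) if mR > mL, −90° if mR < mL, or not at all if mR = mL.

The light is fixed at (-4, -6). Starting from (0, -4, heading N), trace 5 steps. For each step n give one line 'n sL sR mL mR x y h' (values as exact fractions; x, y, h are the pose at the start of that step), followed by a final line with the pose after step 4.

0 20/9 20/17 -20/17 430/153 0 -4 N
1 40/13 8/5 -8/5 252/65 0 -3 W
2 2 5 -5 9/2 -1 -3 S
3 40/41 8/5 -8/5 364/205 -1 -2 E
4 20/17 4/5 -4/5 134/85 0 -2 N
final 0 -1 W

n=0: pose=(0,-4,N); sL=20/9, sR=20/17; mL=-20/17, mR=430/153; mL+mR=250/153 → advance +1; mR−mL=610/153 → turn +1·90°
n=1: pose=(0,-3,W); sL=40/13, sR=8/5; mL=-8/5, mR=252/65; mL+mR=148/65 → advance +1; mR−mL=356/65 → turn +1·90°
n=2: pose=(-1,-3,S); sL=2, sR=5; mL=-5, mR=9/2; mL+mR=-1/2 → advance -1; mR−mL=19/2 → turn +1·90°
n=3: pose=(-1,-2,E); sL=40/41, sR=8/5; mL=-8/5, mR=364/205; mL+mR=36/205 → advance +1; mR−mL=692/205 → turn +1·90°
n=4: pose=(0,-2,N); sL=20/17, sR=4/5; mL=-4/5, mR=134/85; mL+mR=66/85 → advance +1; mR−mL=202/85 → turn +1·90°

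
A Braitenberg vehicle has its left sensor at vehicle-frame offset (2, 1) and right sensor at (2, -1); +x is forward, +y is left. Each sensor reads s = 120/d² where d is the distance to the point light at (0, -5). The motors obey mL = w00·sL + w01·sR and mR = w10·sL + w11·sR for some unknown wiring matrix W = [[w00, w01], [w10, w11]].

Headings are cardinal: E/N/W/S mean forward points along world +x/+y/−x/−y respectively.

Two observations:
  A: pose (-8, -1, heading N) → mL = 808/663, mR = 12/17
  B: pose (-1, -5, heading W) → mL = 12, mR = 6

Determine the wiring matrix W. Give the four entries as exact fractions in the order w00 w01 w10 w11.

obs A: pose=(-8,-1,N) → sL=40/39, sR=24/17, mL=808/663, mR=12/17
obs B: pose=(-1,-5,W) → sL=12, sR=12, mL=12, mR=6
sensor matrix S = [[40/39, 24/17], [12, 12]]; det S = -1024/221
solve [mL_A; mL_B] = S·[w00; w01] and [mR_A; mR_B] = S·[w10; w11]:
  w00 = 1/2, w01 = 1/2, w10 = 0, w11 = 1/2

1/2 1/2 0 1/2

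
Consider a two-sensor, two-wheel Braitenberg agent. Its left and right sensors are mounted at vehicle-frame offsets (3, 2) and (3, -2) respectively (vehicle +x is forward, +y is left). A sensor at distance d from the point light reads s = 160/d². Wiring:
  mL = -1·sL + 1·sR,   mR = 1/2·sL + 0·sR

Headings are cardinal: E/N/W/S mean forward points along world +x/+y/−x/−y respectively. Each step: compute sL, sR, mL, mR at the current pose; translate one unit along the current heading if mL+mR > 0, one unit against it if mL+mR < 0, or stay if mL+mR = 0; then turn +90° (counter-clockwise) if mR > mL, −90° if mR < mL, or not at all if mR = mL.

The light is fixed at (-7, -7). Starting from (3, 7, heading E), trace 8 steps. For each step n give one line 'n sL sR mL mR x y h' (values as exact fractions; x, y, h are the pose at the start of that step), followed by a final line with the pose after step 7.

n=0: pose=(3,7,E); sL=32/85, sR=160/313; mL=3584/26605, mR=16/85; mL+mR=8592/26605 → advance +1; mR−mL=1424/26605 → turn +1·90°
n=1: pose=(4,7,N); sL=16/37, sR=80/229; mL=-704/8473, mR=8/37; mL+mR=1128/8473 → advance +1; mR−mL=2536/8473 → turn +1·90°
n=2: pose=(4,8,W); sL=160/233, sR=160/353; mL=-19200/82249, mR=80/233; mL+mR=9040/82249 → advance +1; mR−mL=47440/82249 → turn +1·90°
n=3: pose=(3,8,S); sL=5/9, sR=10/13; mL=25/117, mR=5/18; mL+mR=115/234 → advance +1; mR−mL=5/78 → turn +1·90°
n=4: pose=(3,7,E); sL=32/85, sR=160/313; mL=3584/26605, mR=16/85; mL+mR=8592/26605 → advance +1; mR−mL=1424/26605 → turn +1·90°
n=5: pose=(4,7,N); sL=16/37, sR=80/229; mL=-704/8473, mR=8/37; mL+mR=1128/8473 → advance +1; mR−mL=2536/8473 → turn +1·90°
n=6: pose=(4,8,W); sL=160/233, sR=160/353; mL=-19200/82249, mR=80/233; mL+mR=9040/82249 → advance +1; mR−mL=47440/82249 → turn +1·90°
n=7: pose=(3,8,S); sL=5/9, sR=10/13; mL=25/117, mR=5/18; mL+mR=115/234 → advance +1; mR−mL=5/78 → turn +1·90°

0 32/85 160/313 3584/26605 16/85 3 7 E
1 16/37 80/229 -704/8473 8/37 4 7 N
2 160/233 160/353 -19200/82249 80/233 4 8 W
3 5/9 10/13 25/117 5/18 3 8 S
4 32/85 160/313 3584/26605 16/85 3 7 E
5 16/37 80/229 -704/8473 8/37 4 7 N
6 160/233 160/353 -19200/82249 80/233 4 8 W
7 5/9 10/13 25/117 5/18 3 8 S
final 3 7 E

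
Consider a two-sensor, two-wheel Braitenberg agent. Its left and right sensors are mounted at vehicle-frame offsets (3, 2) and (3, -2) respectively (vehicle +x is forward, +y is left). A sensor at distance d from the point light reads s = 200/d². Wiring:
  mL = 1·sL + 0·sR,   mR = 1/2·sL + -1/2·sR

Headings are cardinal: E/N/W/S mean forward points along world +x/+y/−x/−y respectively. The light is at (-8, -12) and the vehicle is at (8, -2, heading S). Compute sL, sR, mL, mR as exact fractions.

left sensor world pos  = (10, -5); dL² = 373
right sensor world pos = (6, -5); dR² = 245
sL = 200/373 = 200/373
sR = 200/245 = 40/49
mL = 1·sL + 0·sR = 200/373
mR = 1/2·sL + -1/2·sR = -2560/18277

200/373 40/49 200/373 -2560/18277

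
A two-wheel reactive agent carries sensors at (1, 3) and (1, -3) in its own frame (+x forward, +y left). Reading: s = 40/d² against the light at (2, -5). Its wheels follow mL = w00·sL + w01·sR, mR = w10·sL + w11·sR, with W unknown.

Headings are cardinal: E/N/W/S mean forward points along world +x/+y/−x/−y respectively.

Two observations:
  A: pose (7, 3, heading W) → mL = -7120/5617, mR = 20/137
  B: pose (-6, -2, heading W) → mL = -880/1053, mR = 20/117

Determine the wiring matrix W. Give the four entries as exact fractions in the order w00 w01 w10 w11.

obs A: pose=(7,3,W) → sL=40/41, sR=40/137, mL=-7120/5617, mR=20/137
obs B: pose=(-6,-2,W) → sL=40/81, sR=40/117, mL=-880/1053, mR=20/117
sensor matrix S = [[40/41, 40/137], [40/81, 40/117]]; det S = 1120000/5914701
solve [mL_A; mL_B] = S·[w00; w01] and [mR_A; mR_B] = S·[w10; w11]:
  w00 = -1, w01 = -1, w10 = 0, w11 = 1/2

-1 -1 0 1/2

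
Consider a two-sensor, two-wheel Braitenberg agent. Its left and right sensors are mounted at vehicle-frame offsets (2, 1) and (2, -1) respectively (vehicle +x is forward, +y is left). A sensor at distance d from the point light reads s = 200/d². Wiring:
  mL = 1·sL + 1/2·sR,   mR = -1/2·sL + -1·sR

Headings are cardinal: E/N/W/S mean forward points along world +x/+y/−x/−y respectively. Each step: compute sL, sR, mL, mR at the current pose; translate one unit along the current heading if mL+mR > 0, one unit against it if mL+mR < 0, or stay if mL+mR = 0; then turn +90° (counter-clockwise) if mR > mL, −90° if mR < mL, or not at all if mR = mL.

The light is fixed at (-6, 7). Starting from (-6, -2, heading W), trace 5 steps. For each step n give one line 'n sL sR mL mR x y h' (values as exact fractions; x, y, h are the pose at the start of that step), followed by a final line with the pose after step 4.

0 25/13 50/17 750/221 -1725/442 -6 -2 W
1 200/49 200/53 15500/2597 -15100/2597 -5 -2 N
2 100/29 20/9 1190/261 -1030/261 -5 -1 E
3 200/109 200/101 31100/11009 -31900/11009 -4 -1 S
4 25/8 50/9 425/72 -1025/144 -4 0 W
final -3 0 N

n=0: pose=(-6,-2,W); sL=25/13, sR=50/17; mL=750/221, mR=-1725/442; mL+mR=-225/442 → advance -1; mR−mL=-3225/442 → turn -1·90°
n=1: pose=(-5,-2,N); sL=200/49, sR=200/53; mL=15500/2597, mR=-15100/2597; mL+mR=400/2597 → advance +1; mR−mL=-30600/2597 → turn -1·90°
n=2: pose=(-5,-1,E); sL=100/29, sR=20/9; mL=1190/261, mR=-1030/261; mL+mR=160/261 → advance +1; mR−mL=-740/87 → turn -1·90°
n=3: pose=(-4,-1,S); sL=200/109, sR=200/101; mL=31100/11009, mR=-31900/11009; mL+mR=-800/11009 → advance -1; mR−mL=-63000/11009 → turn -1·90°
n=4: pose=(-4,0,W); sL=25/8, sR=50/9; mL=425/72, mR=-1025/144; mL+mR=-175/144 → advance -1; mR−mL=-625/48 → turn -1·90°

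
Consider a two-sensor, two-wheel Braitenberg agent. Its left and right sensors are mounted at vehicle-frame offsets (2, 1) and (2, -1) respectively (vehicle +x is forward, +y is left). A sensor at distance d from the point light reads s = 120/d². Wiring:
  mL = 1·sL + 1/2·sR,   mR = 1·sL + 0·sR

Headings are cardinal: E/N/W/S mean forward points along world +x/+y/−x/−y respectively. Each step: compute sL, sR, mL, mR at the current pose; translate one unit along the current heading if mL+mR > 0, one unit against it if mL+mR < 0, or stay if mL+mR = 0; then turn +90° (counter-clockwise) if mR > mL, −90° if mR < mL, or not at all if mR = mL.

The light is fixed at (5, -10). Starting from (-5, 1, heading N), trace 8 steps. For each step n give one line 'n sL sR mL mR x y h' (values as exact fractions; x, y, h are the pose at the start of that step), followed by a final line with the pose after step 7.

n=0: pose=(-5,1,N); sL=12/29, sR=12/25; mL=474/725, mR=12/29; mL+mR=774/725 → advance +1; mR−mL=-6/25 → turn -1·90°
n=1: pose=(-5,2,E); sL=120/233, sR=24/37; mL=7236/8621, mR=120/233; mL+mR=11676/8621 → advance +1; mR−mL=-12/37 → turn -1·90°
n=2: pose=(-4,2,S); sL=30/41, sR=3/5; mL=423/410, mR=30/41; mL+mR=723/410 → advance +1; mR−mL=-3/10 → turn -1·90°
n=3: pose=(-4,1,W); sL=120/221, sR=24/53; mL=9012/11713, mR=120/221; mL+mR=15372/11713 → advance +1; mR−mL=-12/53 → turn -1·90°
n=4: pose=(-5,1,N); sL=12/29, sR=12/25; mL=474/725, mR=12/29; mL+mR=774/725 → advance +1; mR−mL=-6/25 → turn -1·90°
n=5: pose=(-5,2,E); sL=120/233, sR=24/37; mL=7236/8621, mR=120/233; mL+mR=11676/8621 → advance +1; mR−mL=-12/37 → turn -1·90°
n=6: pose=(-4,2,S); sL=30/41, sR=3/5; mL=423/410, mR=30/41; mL+mR=723/410 → advance +1; mR−mL=-3/10 → turn -1·90°
n=7: pose=(-4,1,W); sL=120/221, sR=24/53; mL=9012/11713, mR=120/221; mL+mR=15372/11713 → advance +1; mR−mL=-12/53 → turn -1·90°

0 12/29 12/25 474/725 12/29 -5 1 N
1 120/233 24/37 7236/8621 120/233 -5 2 E
2 30/41 3/5 423/410 30/41 -4 2 S
3 120/221 24/53 9012/11713 120/221 -4 1 W
4 12/29 12/25 474/725 12/29 -5 1 N
5 120/233 24/37 7236/8621 120/233 -5 2 E
6 30/41 3/5 423/410 30/41 -4 2 S
7 120/221 24/53 9012/11713 120/221 -4 1 W
final -5 1 N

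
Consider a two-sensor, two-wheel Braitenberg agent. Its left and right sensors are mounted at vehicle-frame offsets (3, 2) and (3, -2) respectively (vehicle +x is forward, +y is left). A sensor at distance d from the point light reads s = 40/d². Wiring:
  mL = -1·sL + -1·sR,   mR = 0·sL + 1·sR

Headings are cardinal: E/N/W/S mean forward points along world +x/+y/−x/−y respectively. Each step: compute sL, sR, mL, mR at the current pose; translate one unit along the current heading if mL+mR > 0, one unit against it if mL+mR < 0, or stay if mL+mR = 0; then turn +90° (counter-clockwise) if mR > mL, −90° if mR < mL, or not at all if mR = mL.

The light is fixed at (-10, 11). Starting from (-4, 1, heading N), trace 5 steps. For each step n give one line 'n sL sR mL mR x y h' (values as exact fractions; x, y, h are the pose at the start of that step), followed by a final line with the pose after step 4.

n=0: pose=(-4,1,N); sL=8/13, sR=40/113; mL=-1424/1469, mR=40/113; mL+mR=-8/13 → advance -1; mR−mL=1944/1469 → turn +1·90°
n=1: pose=(-4,0,W); sL=20/89, sR=4/9; mL=-536/801, mR=4/9; mL+mR=-20/89 → advance -1; mR−mL=892/801 → turn +1·90°
n=2: pose=(-3,0,S); sL=40/277, sR=40/221; mL=-19920/61217, mR=40/221; mL+mR=-40/277 → advance -1; mR−mL=31000/61217 → turn +1·90°
n=3: pose=(-3,1,E); sL=10/41, sR=10/61; mL=-1020/2501, mR=10/61; mL+mR=-10/41 → advance -1; mR−mL=1430/2501 → turn +1·90°
n=4: pose=(-4,1,N); sL=8/13, sR=40/113; mL=-1424/1469, mR=40/113; mL+mR=-8/13 → advance -1; mR−mL=1944/1469 → turn +1·90°

0 8/13 40/113 -1424/1469 40/113 -4 1 N
1 20/89 4/9 -536/801 4/9 -4 0 W
2 40/277 40/221 -19920/61217 40/221 -3 0 S
3 10/41 10/61 -1020/2501 10/61 -3 1 E
4 8/13 40/113 -1424/1469 40/113 -4 1 N
final -4 0 W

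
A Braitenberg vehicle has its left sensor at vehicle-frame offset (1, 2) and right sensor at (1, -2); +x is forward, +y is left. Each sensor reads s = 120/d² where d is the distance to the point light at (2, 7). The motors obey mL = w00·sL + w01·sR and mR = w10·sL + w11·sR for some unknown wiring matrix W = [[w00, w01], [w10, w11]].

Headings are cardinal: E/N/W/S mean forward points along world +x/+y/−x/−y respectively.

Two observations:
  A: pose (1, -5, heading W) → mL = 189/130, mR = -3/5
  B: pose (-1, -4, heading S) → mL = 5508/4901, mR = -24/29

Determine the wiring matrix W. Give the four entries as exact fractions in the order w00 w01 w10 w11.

1/2 1 -1 0

obs A: pose=(1,-5,W) → sL=3/5, sR=15/13, mL=189/130, mR=-3/5
obs B: pose=(-1,-4,S) → sL=24/29, sR=120/169, mL=5508/4901, mR=-24/29
sensor matrix S = [[3/5, 15/13], [24/29, 120/169]]; det S = -2592/4901
solve [mL_A; mL_B] = S·[w00; w01] and [mR_A; mR_B] = S·[w10; w11]:
  w00 = 1/2, w01 = 1, w10 = -1, w11 = 0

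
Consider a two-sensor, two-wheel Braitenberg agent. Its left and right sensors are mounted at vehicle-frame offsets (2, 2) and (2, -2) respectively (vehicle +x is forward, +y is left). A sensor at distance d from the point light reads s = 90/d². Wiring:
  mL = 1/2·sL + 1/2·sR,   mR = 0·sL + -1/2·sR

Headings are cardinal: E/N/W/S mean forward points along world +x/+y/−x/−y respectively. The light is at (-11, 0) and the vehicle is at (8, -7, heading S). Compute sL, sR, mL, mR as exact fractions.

5/29 9/37 223/1073 -9/74

left sensor world pos  = (10, -9); dL² = 522
right sensor world pos = (6, -9); dR² = 370
sL = 90/522 = 5/29
sR = 90/370 = 9/37
mL = 1/2·sL + 1/2·sR = 223/1073
mR = 0·sL + -1/2·sR = -9/74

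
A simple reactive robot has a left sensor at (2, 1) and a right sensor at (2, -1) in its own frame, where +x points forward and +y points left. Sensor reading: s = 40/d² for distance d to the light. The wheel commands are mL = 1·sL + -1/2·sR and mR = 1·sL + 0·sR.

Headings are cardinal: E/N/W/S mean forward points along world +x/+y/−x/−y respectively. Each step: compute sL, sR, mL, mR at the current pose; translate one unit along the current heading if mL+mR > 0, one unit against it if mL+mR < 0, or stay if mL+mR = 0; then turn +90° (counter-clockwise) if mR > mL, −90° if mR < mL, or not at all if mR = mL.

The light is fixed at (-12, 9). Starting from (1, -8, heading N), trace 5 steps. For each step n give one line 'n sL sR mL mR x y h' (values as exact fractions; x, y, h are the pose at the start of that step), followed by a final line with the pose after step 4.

0 40/369 40/421 9460/155349 40/369 1 -8 N
1 4/41 20/173 282/7093 4/41 1 -7 W
2 40/493 8/89 1588/43877 40/493 0 -7 S
3 10/113 1/13 147/2938 10/113 0 -8 E
4 40/369 40/421 9460/155349 40/369 1 -8 N
final 1 -7 W

n=0: pose=(1,-8,N); sL=40/369, sR=40/421; mL=9460/155349, mR=40/369; mL+mR=26300/155349 → advance +1; mR−mL=20/421 → turn +1·90°
n=1: pose=(1,-7,W); sL=4/41, sR=20/173; mL=282/7093, mR=4/41; mL+mR=974/7093 → advance +1; mR−mL=10/173 → turn +1·90°
n=2: pose=(0,-7,S); sL=40/493, sR=8/89; mL=1588/43877, mR=40/493; mL+mR=5148/43877 → advance +1; mR−mL=4/89 → turn +1·90°
n=3: pose=(0,-8,E); sL=10/113, sR=1/13; mL=147/2938, mR=10/113; mL+mR=407/2938 → advance +1; mR−mL=1/26 → turn +1·90°
n=4: pose=(1,-8,N); sL=40/369, sR=40/421; mL=9460/155349, mR=40/369; mL+mR=26300/155349 → advance +1; mR−mL=20/421 → turn +1·90°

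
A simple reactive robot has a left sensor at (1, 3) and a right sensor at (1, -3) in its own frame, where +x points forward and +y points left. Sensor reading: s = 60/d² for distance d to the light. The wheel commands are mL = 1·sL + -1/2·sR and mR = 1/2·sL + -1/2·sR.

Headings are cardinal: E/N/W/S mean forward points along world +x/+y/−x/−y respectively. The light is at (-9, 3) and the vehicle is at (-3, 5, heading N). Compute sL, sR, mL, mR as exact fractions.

left sensor world pos  = (-6, 6); dL² = 18
right sensor world pos = (0, 6); dR² = 90
sL = 60/18 = 10/3
sR = 60/90 = 2/3
mL = 1·sL + -1/2·sR = 3
mR = 1/2·sL + -1/2·sR = 4/3

10/3 2/3 3 4/3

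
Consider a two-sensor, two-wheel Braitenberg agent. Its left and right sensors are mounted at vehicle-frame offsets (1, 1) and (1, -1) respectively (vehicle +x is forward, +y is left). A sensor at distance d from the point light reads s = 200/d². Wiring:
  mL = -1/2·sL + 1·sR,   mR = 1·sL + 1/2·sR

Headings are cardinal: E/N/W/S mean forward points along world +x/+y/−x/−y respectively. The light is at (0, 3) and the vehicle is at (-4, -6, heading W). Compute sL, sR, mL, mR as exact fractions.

left sensor world pos  = (-5, -7); dL² = 125
right sensor world pos = (-5, -5); dR² = 89
sL = 200/125 = 8/5
sR = 200/89 = 200/89
mL = -1/2·sL + 1·sR = 644/445
mR = 1·sL + 1/2·sR = 1212/445

8/5 200/89 644/445 1212/445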